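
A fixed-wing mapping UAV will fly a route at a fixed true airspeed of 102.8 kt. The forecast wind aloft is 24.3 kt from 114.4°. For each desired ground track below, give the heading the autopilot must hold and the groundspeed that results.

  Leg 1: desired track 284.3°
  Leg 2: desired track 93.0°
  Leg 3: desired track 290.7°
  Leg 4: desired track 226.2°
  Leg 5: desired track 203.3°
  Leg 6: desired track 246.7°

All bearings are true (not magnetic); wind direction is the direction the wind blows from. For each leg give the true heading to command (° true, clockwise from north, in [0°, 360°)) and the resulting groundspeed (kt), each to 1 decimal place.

Leg 1: desired track 284.3°; wind correction -2.4° → command heading 281.9°, groundspeed 126.6 kt
Leg 2: desired track 93.0°; wind correction +4.9° → command heading 97.9°, groundspeed 79.8 kt
Leg 3: desired track 290.7°; wind correction -0.9° → command heading 289.8°, groundspeed 127.0 kt
Leg 4: desired track 226.2°; wind correction -12.7° → command heading 213.5°, groundspeed 109.3 kt
Leg 5: desired track 203.3°; wind correction -13.7° → command heading 189.6°, groundspeed 99.4 kt
Leg 6: desired track 246.7°; wind correction -10.1° → command heading 236.6°, groundspeed 117.6 kt

Leg 1: heading=281.9°, groundspeed=126.6 kt
Leg 2: heading=97.9°, groundspeed=79.8 kt
Leg 3: heading=289.8°, groundspeed=127.0 kt
Leg 4: heading=213.5°, groundspeed=109.3 kt
Leg 5: heading=189.6°, groundspeed=99.4 kt
Leg 6: heading=236.6°, groundspeed=117.6 kt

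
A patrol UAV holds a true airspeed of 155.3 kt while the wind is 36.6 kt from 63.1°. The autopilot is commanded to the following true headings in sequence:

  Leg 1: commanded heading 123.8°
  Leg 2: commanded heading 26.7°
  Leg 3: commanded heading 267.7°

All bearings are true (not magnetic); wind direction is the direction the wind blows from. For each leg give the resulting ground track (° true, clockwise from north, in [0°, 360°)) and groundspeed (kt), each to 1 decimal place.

Leg 1: track=136.9°, groundspeed=141.0 kt
Leg 2: track=16.9°, groundspeed=127.7 kt
Leg 3: track=263.1°, groundspeed=189.2 kt

Leg 1: heading 123.8°; drift +13.1° → track 136.9°, groundspeed 141.0 kt
Leg 2: heading 26.7°; drift -9.8° → track 16.9°, groundspeed 127.7 kt
Leg 3: heading 267.7°; drift -4.6° → track 263.1°, groundspeed 189.2 kt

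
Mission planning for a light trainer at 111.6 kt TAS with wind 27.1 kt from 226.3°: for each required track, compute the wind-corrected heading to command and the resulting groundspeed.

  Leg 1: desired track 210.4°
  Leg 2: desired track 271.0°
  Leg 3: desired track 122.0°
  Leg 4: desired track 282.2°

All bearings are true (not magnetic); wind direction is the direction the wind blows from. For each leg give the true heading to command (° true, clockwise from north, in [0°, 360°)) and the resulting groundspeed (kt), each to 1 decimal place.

Leg 1: heading=214.2°, groundspeed=85.3 kt
Leg 2: heading=261.2°, groundspeed=90.7 kt
Leg 3: heading=135.6°, groundspeed=115.2 kt
Leg 4: heading=270.6°, groundspeed=94.1 kt

Leg 1: desired track 210.4°; wind correction +3.8° → command heading 214.2°, groundspeed 85.3 kt
Leg 2: desired track 271.0°; wind correction -9.8° → command heading 261.2°, groundspeed 90.7 kt
Leg 3: desired track 122.0°; wind correction +13.6° → command heading 135.6°, groundspeed 115.2 kt
Leg 4: desired track 282.2°; wind correction -11.6° → command heading 270.6°, groundspeed 94.1 kt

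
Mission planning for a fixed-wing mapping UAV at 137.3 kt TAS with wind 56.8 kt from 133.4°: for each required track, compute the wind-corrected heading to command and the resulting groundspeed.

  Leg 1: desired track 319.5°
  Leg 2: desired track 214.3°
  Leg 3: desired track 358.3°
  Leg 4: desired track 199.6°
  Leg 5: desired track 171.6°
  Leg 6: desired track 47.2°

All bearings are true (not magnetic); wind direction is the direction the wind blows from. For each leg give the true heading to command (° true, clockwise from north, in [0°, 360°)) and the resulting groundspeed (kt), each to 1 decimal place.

Leg 1: desired track 319.5°; wind correction +2.5° → command heading 322.0°, groundspeed 193.6 kt
Leg 2: desired track 214.3°; wind correction -24.1° → command heading 190.2°, groundspeed 116.3 kt
Leg 3: desired track 358.3°; wind correction +17.0° → command heading 15.3°, groundspeed 171.5 kt
Leg 4: desired track 199.6°; wind correction -22.2° → command heading 177.4°, groundspeed 104.2 kt
Leg 5: desired track 171.6°; wind correction -14.8° → command heading 156.8°, groundspeed 88.1 kt
Leg 6: desired track 47.2°; wind correction +24.4° → command heading 71.6°, groundspeed 121.3 kt

Leg 1: heading=322.0°, groundspeed=193.6 kt
Leg 2: heading=190.2°, groundspeed=116.3 kt
Leg 3: heading=15.3°, groundspeed=171.5 kt
Leg 4: heading=177.4°, groundspeed=104.2 kt
Leg 5: heading=156.8°, groundspeed=88.1 kt
Leg 6: heading=71.6°, groundspeed=121.3 kt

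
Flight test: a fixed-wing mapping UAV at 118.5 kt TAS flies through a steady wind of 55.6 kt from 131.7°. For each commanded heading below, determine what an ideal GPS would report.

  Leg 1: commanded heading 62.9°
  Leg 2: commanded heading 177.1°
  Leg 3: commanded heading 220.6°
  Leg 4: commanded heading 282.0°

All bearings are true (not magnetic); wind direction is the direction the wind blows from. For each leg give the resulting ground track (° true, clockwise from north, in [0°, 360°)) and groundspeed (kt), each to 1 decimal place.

Leg 1: heading 62.9°; drift -27.8° → track 35.1°, groundspeed 111.2 kt
Leg 2: heading 177.1°; drift +26.5° → track 203.6°, groundspeed 88.8 kt
Leg 3: heading 220.6°; drift +25.3° → track 245.9°, groundspeed 129.9 kt
Leg 4: heading 282.0°; drift +9.4° → track 291.4°, groundspeed 169.1 kt

Leg 1: track=35.1°, groundspeed=111.2 kt
Leg 2: track=203.6°, groundspeed=88.8 kt
Leg 3: track=245.9°, groundspeed=129.9 kt
Leg 4: track=291.4°, groundspeed=169.1 kt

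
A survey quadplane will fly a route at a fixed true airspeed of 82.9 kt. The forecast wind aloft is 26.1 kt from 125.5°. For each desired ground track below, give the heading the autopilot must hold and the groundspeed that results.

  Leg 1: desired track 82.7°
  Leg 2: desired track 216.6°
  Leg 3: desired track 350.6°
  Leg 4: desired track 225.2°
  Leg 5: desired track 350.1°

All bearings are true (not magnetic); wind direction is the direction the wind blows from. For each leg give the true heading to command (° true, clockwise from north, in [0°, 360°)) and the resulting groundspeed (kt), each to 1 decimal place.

Leg 1: desired track 82.7°; wind correction +12.4° → command heading 95.1°, groundspeed 61.8 kt
Leg 2: desired track 216.6°; wind correction -18.3° → command heading 198.3°, groundspeed 79.2 kt
Leg 3: desired track 350.6°; wind correction +12.9° → command heading 3.5°, groundspeed 99.2 kt
Leg 4: desired track 225.2°; wind correction -18.1° → command heading 207.1°, groundspeed 83.2 kt
Leg 5: desired track 350.1°; wind correction +12.8° → command heading 2.9°, groundspeed 99.4 kt

Leg 1: heading=95.1°, groundspeed=61.8 kt
Leg 2: heading=198.3°, groundspeed=79.2 kt
Leg 3: heading=3.5°, groundspeed=99.2 kt
Leg 4: heading=207.1°, groundspeed=83.2 kt
Leg 5: heading=2.9°, groundspeed=99.4 kt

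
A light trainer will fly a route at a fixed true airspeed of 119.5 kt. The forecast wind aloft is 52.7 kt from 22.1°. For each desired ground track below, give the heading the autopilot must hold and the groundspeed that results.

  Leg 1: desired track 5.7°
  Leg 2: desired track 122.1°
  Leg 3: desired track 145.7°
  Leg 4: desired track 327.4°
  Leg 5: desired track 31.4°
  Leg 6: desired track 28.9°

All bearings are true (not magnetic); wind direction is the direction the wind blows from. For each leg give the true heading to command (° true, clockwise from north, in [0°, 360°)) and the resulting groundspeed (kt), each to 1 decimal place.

Leg 1: heading=12.9°, groundspeed=68.0 kt
Leg 2: heading=96.4°, groundspeed=116.8 kt
Leg 3: heading=124.1°, groundspeed=140.3 kt
Leg 4: heading=348.5°, groundspeed=81.0 kt
Leg 5: heading=27.3°, groundspeed=67.2 kt
Leg 6: heading=25.9°, groundspeed=67.0 kt

Leg 1: desired track 5.7°; wind correction +7.2° → command heading 12.9°, groundspeed 68.0 kt
Leg 2: desired track 122.1°; wind correction -25.7° → command heading 96.4°, groundspeed 116.8 kt
Leg 3: desired track 145.7°; wind correction -21.6° → command heading 124.1°, groundspeed 140.3 kt
Leg 4: desired track 327.4°; wind correction +21.1° → command heading 348.5°, groundspeed 81.0 kt
Leg 5: desired track 31.4°; wind correction -4.1° → command heading 27.3°, groundspeed 67.2 kt
Leg 6: desired track 28.9°; wind correction -3.0° → command heading 25.9°, groundspeed 67.0 kt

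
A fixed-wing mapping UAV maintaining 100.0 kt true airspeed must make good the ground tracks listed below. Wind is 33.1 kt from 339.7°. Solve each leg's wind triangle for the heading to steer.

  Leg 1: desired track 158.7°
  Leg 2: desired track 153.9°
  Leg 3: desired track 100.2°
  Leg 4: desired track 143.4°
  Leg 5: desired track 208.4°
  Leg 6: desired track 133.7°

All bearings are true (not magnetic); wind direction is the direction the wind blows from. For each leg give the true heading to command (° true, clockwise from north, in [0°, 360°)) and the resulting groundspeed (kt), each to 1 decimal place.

Leg 1: heading=158.4°, groundspeed=133.1 kt
Leg 2: heading=152.0°, groundspeed=132.9 kt
Leg 3: heading=83.6°, groundspeed=112.6 kt
Leg 4: heading=138.1°, groundspeed=131.3 kt
Leg 5: heading=222.8°, groundspeed=118.7 kt
Leg 6: heading=125.4°, groundspeed=128.7 kt

Leg 1: desired track 158.7°; wind correction -0.3° → command heading 158.4°, groundspeed 133.1 kt
Leg 2: desired track 153.9°; wind correction -1.9° → command heading 152.0°, groundspeed 132.9 kt
Leg 3: desired track 100.2°; wind correction -16.6° → command heading 83.6°, groundspeed 112.6 kt
Leg 4: desired track 143.4°; wind correction -5.3° → command heading 138.1°, groundspeed 131.3 kt
Leg 5: desired track 208.4°; wind correction +14.4° → command heading 222.8°, groundspeed 118.7 kt
Leg 6: desired track 133.7°; wind correction -8.3° → command heading 125.4°, groundspeed 128.7 kt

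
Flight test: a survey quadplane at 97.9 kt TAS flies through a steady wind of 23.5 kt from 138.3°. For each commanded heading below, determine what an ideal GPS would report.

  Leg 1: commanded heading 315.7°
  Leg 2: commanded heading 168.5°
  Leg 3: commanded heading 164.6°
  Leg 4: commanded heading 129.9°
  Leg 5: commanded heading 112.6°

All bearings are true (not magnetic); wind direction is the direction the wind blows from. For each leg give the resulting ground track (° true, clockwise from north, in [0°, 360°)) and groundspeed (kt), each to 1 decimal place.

Leg 1: heading 315.7°; drift +0.5° → track 316.2°, groundspeed 121.4 kt
Leg 2: heading 168.5°; drift +8.7° → track 177.2°, groundspeed 78.5 kt
Leg 3: heading 164.6°; drift +7.7° → track 172.3°, groundspeed 77.5 kt
Leg 4: heading 129.9°; drift -2.6° → track 127.3°, groundspeed 74.7 kt
Leg 5: heading 112.6°; drift -7.6° → track 105.0°, groundspeed 77.4 kt

Leg 1: track=316.2°, groundspeed=121.4 kt
Leg 2: track=177.2°, groundspeed=78.5 kt
Leg 3: track=172.3°, groundspeed=77.5 kt
Leg 4: track=127.3°, groundspeed=74.7 kt
Leg 5: track=105.0°, groundspeed=77.4 kt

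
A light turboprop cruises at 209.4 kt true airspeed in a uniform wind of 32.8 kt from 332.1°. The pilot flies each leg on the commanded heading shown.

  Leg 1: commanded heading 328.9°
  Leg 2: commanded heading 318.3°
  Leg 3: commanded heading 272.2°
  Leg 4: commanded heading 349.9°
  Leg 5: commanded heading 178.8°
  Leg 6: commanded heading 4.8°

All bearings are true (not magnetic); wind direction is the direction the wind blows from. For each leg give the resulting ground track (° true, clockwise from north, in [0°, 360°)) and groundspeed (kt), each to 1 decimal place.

Leg 1: heading 328.9°; drift -0.6° → track 328.3°, groundspeed 176.7 kt
Leg 2: heading 318.3°; drift -2.5° → track 315.8°, groundspeed 177.7 kt
Leg 3: heading 272.2°; drift -8.4° → track 263.8°, groundspeed 195.0 kt
Leg 4: heading 349.9°; drift +3.2° → track 353.1°, groundspeed 178.5 kt
Leg 5: heading 178.8°; drift -3.5° → track 175.3°, groundspeed 239.2 kt
Leg 6: heading 4.8°; drift +5.6° → track 10.4°, groundspeed 182.7 kt

Leg 1: track=328.3°, groundspeed=176.7 kt
Leg 2: track=315.8°, groundspeed=177.7 kt
Leg 3: track=263.8°, groundspeed=195.0 kt
Leg 4: track=353.1°, groundspeed=178.5 kt
Leg 5: track=175.3°, groundspeed=239.2 kt
Leg 6: track=10.4°, groundspeed=182.7 kt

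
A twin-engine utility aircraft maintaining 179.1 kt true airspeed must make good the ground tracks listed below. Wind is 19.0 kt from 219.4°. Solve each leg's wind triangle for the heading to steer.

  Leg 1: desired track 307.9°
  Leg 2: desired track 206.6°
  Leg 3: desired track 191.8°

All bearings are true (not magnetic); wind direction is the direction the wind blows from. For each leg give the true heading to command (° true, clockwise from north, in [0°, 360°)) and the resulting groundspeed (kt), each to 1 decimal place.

Leg 1: heading=301.8°, groundspeed=177.6 kt
Leg 2: heading=207.9°, groundspeed=160.5 kt
Leg 3: heading=194.6°, groundspeed=162.0 kt

Leg 1: desired track 307.9°; wind correction -6.1° → command heading 301.8°, groundspeed 177.6 kt
Leg 2: desired track 206.6°; wind correction +1.3° → command heading 207.9°, groundspeed 160.5 kt
Leg 3: desired track 191.8°; wind correction +2.8° → command heading 194.6°, groundspeed 162.0 kt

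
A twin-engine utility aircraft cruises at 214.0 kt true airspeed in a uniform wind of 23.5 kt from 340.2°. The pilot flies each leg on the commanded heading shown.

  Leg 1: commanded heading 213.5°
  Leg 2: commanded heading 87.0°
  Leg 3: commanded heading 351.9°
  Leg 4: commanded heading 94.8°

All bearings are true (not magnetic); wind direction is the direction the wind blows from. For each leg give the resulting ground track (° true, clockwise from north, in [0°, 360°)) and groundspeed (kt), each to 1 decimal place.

Leg 1: track=208.8°, groundspeed=228.8 kt
Leg 2: track=92.8°, groundspeed=221.9 kt
Leg 3: track=353.3°, groundspeed=191.0 kt
Leg 4: track=100.3°, groundspeed=224.8 kt

Leg 1: heading 213.5°; drift -4.7° → track 208.8°, groundspeed 228.8 kt
Leg 2: heading 87.0°; drift +5.8° → track 92.8°, groundspeed 221.9 kt
Leg 3: heading 351.9°; drift +1.4° → track 353.3°, groundspeed 191.0 kt
Leg 4: heading 94.8°; drift +5.5° → track 100.3°, groundspeed 224.8 kt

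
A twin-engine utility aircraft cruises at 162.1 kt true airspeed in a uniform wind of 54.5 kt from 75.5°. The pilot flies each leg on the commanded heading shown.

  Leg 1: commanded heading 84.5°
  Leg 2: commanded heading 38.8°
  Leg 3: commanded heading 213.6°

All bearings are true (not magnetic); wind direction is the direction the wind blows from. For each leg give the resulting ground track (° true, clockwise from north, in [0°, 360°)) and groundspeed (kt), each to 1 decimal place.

Leg 1: track=89.0°, groundspeed=108.6 kt
Leg 2: track=23.4°, groundspeed=122.8 kt
Leg 3: track=223.8°, groundspeed=205.9 kt

Leg 1: heading 84.5°; drift +4.5° → track 89.0°, groundspeed 108.6 kt
Leg 2: heading 38.8°; drift -15.4° → track 23.4°, groundspeed 122.8 kt
Leg 3: heading 213.6°; drift +10.2° → track 223.8°, groundspeed 205.9 kt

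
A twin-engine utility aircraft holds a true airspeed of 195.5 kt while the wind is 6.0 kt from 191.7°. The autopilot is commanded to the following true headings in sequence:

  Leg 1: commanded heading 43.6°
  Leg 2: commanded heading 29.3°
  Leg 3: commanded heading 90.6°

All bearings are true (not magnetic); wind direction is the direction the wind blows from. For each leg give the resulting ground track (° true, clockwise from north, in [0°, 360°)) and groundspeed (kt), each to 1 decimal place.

Leg 1: heading 43.6°; drift -0.9° → track 42.7°, groundspeed 200.6 kt
Leg 2: heading 29.3°; drift -0.5° → track 28.8°, groundspeed 201.2 kt
Leg 3: heading 90.6°; drift -1.7° → track 88.9°, groundspeed 196.7 kt

Leg 1: track=42.7°, groundspeed=200.6 kt
Leg 2: track=28.8°, groundspeed=201.2 kt
Leg 3: track=88.9°, groundspeed=196.7 kt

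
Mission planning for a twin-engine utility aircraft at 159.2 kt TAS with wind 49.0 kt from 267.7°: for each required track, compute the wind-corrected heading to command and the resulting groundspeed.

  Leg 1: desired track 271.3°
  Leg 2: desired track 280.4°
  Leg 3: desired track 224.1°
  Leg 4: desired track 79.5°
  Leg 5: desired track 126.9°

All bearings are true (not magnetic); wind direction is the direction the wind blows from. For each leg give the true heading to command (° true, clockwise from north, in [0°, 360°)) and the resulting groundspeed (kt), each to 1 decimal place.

Leg 1: heading=270.2°, groundspeed=110.3 kt
Leg 2: heading=276.5°, groundspeed=111.0 kt
Leg 3: heading=236.4°, groundspeed=120.1 kt
Leg 4: heading=77.0°, groundspeed=207.5 kt
Leg 5: heading=138.1°, groundspeed=194.1 kt

Leg 1: desired track 271.3°; wind correction -1.1° → command heading 270.2°, groundspeed 110.3 kt
Leg 2: desired track 280.4°; wind correction -3.9° → command heading 276.5°, groundspeed 111.0 kt
Leg 3: desired track 224.1°; wind correction +12.3° → command heading 236.4°, groundspeed 120.1 kt
Leg 4: desired track 79.5°; wind correction -2.5° → command heading 77.0°, groundspeed 207.5 kt
Leg 5: desired track 126.9°; wind correction +11.2° → command heading 138.1°, groundspeed 194.1 kt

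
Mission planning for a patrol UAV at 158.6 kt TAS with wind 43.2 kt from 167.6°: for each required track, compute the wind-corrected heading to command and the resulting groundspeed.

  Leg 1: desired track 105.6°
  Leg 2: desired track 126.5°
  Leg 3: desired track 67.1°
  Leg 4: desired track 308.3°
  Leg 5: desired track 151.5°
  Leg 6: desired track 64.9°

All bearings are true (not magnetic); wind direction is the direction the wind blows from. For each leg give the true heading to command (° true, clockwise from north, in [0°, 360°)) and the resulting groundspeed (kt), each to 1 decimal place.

Leg 1: heading=119.5°, groundspeed=133.7 kt
Leg 2: heading=136.8°, groundspeed=123.5 kt
Leg 3: heading=82.6°, groundspeed=160.7 kt
Leg 4: heading=298.4°, groundspeed=189.7 kt
Leg 5: heading=155.8°, groundspeed=116.6 kt
Leg 6: heading=80.3°, groundspeed=162.4 kt

Leg 1: desired track 105.6°; wind correction +13.9° → command heading 119.5°, groundspeed 133.7 kt
Leg 2: desired track 126.5°; wind correction +10.3° → command heading 136.8°, groundspeed 123.5 kt
Leg 3: desired track 67.1°; wind correction +15.5° → command heading 82.6°, groundspeed 160.7 kt
Leg 4: desired track 308.3°; wind correction -9.9° → command heading 298.4°, groundspeed 189.7 kt
Leg 5: desired track 151.5°; wind correction +4.3° → command heading 155.8°, groundspeed 116.6 kt
Leg 6: desired track 64.9°; wind correction +15.4° → command heading 80.3°, groundspeed 162.4 kt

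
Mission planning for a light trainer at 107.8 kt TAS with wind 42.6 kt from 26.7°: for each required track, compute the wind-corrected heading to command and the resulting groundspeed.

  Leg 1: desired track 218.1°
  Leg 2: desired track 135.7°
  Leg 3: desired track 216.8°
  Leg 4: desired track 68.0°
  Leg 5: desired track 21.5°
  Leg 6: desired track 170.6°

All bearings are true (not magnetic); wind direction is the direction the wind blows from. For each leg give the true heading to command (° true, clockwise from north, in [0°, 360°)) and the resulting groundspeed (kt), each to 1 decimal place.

Leg 1: desired track 218.1°; wind correction +4.5° → command heading 222.6°, groundspeed 149.2 kt
Leg 2: desired track 135.7°; wind correction -21.9° → command heading 113.8°, groundspeed 113.9 kt
Leg 3: desired track 216.8°; wind correction +4.0° → command heading 220.8°, groundspeed 149.5 kt
Leg 4: desired track 68.0°; wind correction -15.1° → command heading 52.9°, groundspeed 72.1 kt
Leg 5: desired track 21.5°; wind correction +2.1° → command heading 23.6°, groundspeed 65.3 kt
Leg 6: desired track 170.6°; wind correction -13.5° → command heading 157.1°, groundspeed 139.3 kt

Leg 1: heading=222.6°, groundspeed=149.2 kt
Leg 2: heading=113.8°, groundspeed=113.9 kt
Leg 3: heading=220.8°, groundspeed=149.5 kt
Leg 4: heading=52.9°, groundspeed=72.1 kt
Leg 5: heading=23.6°, groundspeed=65.3 kt
Leg 6: heading=157.1°, groundspeed=139.3 kt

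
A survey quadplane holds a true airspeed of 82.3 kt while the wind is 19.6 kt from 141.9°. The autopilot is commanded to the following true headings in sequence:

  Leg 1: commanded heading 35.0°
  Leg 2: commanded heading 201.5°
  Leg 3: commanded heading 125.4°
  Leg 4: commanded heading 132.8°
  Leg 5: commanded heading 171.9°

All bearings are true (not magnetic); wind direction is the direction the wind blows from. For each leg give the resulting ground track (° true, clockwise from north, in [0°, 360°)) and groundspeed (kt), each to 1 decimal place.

Leg 1: track=23.0°, groundspeed=90.0 kt
Leg 2: track=214.6°, groundspeed=74.3 kt
Leg 3: track=120.4°, groundspeed=63.8 kt
Leg 4: track=130.0°, groundspeed=63.0 kt
Leg 5: track=180.4°, groundspeed=66.1 kt

Leg 1: heading 35.0°; drift -12.0° → track 23.0°, groundspeed 90.0 kt
Leg 2: heading 201.5°; drift +13.1° → track 214.6°, groundspeed 74.3 kt
Leg 3: heading 125.4°; drift -5.0° → track 120.4°, groundspeed 63.8 kt
Leg 4: heading 132.8°; drift -2.8° → track 130.0°, groundspeed 63.0 kt
Leg 5: heading 171.9°; drift +8.5° → track 180.4°, groundspeed 66.1 kt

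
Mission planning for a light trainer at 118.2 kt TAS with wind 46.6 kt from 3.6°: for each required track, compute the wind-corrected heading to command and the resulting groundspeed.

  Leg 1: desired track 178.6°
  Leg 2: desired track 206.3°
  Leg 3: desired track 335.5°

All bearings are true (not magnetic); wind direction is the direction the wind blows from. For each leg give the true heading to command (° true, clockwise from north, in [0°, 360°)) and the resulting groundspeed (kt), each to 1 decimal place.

Leg 1: heading=176.6°, groundspeed=164.6 kt
Leg 2: heading=215.1°, groundspeed=159.8 kt
Leg 3: heading=346.2°, groundspeed=75.0 kt

Leg 1: desired track 178.6°; wind correction -2.0° → command heading 176.6°, groundspeed 164.6 kt
Leg 2: desired track 206.3°; wind correction +8.8° → command heading 215.1°, groundspeed 159.8 kt
Leg 3: desired track 335.5°; wind correction +10.7° → command heading 346.2°, groundspeed 75.0 kt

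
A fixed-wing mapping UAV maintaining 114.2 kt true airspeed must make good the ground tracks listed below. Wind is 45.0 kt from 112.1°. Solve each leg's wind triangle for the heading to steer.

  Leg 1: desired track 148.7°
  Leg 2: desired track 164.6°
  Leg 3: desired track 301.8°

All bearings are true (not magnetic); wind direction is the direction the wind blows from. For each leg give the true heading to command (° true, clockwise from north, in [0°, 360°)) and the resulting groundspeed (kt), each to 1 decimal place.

Leg 1: heading=135.1°, groundspeed=74.9 kt
Leg 2: heading=146.4°, groundspeed=81.1 kt
Leg 3: heading=305.6°, groundspeed=158.3 kt

Leg 1: desired track 148.7°; wind correction -13.6° → command heading 135.1°, groundspeed 74.9 kt
Leg 2: desired track 164.6°; wind correction -18.2° → command heading 146.4°, groundspeed 81.1 kt
Leg 3: desired track 301.8°; wind correction +3.8° → command heading 305.6°, groundspeed 158.3 kt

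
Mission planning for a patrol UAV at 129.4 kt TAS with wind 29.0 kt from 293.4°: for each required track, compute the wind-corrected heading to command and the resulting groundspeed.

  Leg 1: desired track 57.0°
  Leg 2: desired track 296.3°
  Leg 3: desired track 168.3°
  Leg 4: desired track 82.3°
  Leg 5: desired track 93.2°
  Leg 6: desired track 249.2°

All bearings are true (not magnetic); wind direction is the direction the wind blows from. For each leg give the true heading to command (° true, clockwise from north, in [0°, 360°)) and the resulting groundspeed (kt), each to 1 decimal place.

Leg 1: heading=46.2°, groundspeed=143.2 kt
Leg 2: heading=295.7°, groundspeed=100.4 kt
Leg 3: heading=178.9°, groundspeed=143.9 kt
Leg 4: heading=75.7°, groundspeed=153.4 kt
Leg 5: heading=88.8°, groundspeed=156.2 kt
Leg 6: heading=258.2°, groundspeed=107.0 kt

Leg 1: desired track 57.0°; wind correction -10.8° → command heading 46.2°, groundspeed 143.2 kt
Leg 2: desired track 296.3°; wind correction -0.6° → command heading 295.7°, groundspeed 100.4 kt
Leg 3: desired track 168.3°; wind correction +10.6° → command heading 178.9°, groundspeed 143.9 kt
Leg 4: desired track 82.3°; wind correction -6.6° → command heading 75.7°, groundspeed 153.4 kt
Leg 5: desired track 93.2°; wind correction -4.4° → command heading 88.8°, groundspeed 156.2 kt
Leg 6: desired track 249.2°; wind correction +9.0° → command heading 258.2°, groundspeed 107.0 kt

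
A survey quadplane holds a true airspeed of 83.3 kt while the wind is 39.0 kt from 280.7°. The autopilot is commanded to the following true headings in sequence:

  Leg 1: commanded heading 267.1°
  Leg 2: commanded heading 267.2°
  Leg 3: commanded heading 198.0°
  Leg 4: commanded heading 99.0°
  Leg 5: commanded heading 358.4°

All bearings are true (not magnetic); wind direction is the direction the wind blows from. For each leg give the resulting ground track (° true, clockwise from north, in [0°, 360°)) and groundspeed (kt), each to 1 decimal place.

Leg 1: heading 267.1°; drift -11.4° → track 255.7°, groundspeed 46.3 kt
Leg 2: heading 267.2°; drift -11.3° → track 255.9°, groundspeed 46.3 kt
Leg 3: heading 198.0°; drift -26.3° → track 171.7°, groundspeed 87.4 kt
Leg 4: heading 99.0°; drift +0.5° → track 99.5°, groundspeed 122.3 kt
Leg 5: heading 358.4°; drift +26.9° → track 25.3°, groundspeed 84.1 kt

Leg 1: track=255.7°, groundspeed=46.3 kt
Leg 2: track=255.9°, groundspeed=46.3 kt
Leg 3: track=171.7°, groundspeed=87.4 kt
Leg 4: track=99.5°, groundspeed=122.3 kt
Leg 5: track=25.3°, groundspeed=84.1 kt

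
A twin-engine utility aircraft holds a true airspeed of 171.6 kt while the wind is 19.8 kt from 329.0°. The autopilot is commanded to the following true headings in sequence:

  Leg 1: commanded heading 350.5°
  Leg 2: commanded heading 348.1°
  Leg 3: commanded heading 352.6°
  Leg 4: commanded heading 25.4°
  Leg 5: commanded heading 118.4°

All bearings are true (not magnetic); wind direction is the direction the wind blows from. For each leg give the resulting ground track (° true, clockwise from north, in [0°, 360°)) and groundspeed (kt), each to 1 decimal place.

Leg 1: track=353.2°, groundspeed=153.3 kt
Leg 2: track=350.5°, groundspeed=153.0 kt
Leg 3: track=355.6°, groundspeed=153.7 kt
Leg 4: track=31.3°, groundspeed=161.5 kt
Leg 5: track=121.5°, groundspeed=188.9 kt

Leg 1: heading 350.5°; drift +2.7° → track 353.2°, groundspeed 153.3 kt
Leg 2: heading 348.1°; drift +2.4° → track 350.5°, groundspeed 153.0 kt
Leg 3: heading 352.6°; drift +3.0° → track 355.6°, groundspeed 153.7 kt
Leg 4: heading 25.4°; drift +5.9° → track 31.3°, groundspeed 161.5 kt
Leg 5: heading 118.4°; drift +3.1° → track 121.5°, groundspeed 188.9 kt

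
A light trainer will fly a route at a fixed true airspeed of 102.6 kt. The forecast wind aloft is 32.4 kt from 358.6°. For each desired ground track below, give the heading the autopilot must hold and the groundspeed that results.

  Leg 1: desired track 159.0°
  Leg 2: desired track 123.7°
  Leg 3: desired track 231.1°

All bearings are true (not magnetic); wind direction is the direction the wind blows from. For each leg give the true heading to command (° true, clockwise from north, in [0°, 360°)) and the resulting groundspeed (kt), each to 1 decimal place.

Leg 1: desired track 159.0°; wind correction -6.1° → command heading 152.9°, groundspeed 132.5 kt
Leg 2: desired track 123.7°; wind correction -15.0° → command heading 108.7°, groundspeed 117.7 kt
Leg 3: desired track 231.1°; wind correction +14.5° → command heading 245.6°, groundspeed 119.1 kt

Leg 1: heading=152.9°, groundspeed=132.5 kt
Leg 2: heading=108.7°, groundspeed=117.7 kt
Leg 3: heading=245.6°, groundspeed=119.1 kt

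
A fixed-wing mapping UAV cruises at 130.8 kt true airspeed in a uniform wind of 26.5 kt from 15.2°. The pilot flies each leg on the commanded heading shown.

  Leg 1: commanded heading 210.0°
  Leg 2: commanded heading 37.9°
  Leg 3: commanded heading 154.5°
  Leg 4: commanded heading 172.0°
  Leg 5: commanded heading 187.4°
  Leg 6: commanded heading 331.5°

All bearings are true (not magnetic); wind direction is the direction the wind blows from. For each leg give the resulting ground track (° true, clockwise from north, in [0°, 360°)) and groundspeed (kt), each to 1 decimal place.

Leg 1: track=207.5°, groundspeed=156.6 kt
Leg 2: track=43.4°, groundspeed=106.8 kt
Leg 3: track=161.0°, groundspeed=151.9 kt
Leg 4: track=175.8°, groundspeed=155.5 kt
Leg 5: track=188.7°, groundspeed=157.1 kt
Leg 6: track=322.2°, groundspeed=113.1 kt

Leg 1: heading 210.0°; drift -2.5° → track 207.5°, groundspeed 156.6 kt
Leg 2: heading 37.9°; drift +5.5° → track 43.4°, groundspeed 106.8 kt
Leg 3: heading 154.5°; drift +6.5° → track 161.0°, groundspeed 151.9 kt
Leg 4: heading 172.0°; drift +3.8° → track 175.8°, groundspeed 155.5 kt
Leg 5: heading 187.4°; drift +1.3° → track 188.7°, groundspeed 157.1 kt
Leg 6: heading 331.5°; drift -9.3° → track 322.2°, groundspeed 113.1 kt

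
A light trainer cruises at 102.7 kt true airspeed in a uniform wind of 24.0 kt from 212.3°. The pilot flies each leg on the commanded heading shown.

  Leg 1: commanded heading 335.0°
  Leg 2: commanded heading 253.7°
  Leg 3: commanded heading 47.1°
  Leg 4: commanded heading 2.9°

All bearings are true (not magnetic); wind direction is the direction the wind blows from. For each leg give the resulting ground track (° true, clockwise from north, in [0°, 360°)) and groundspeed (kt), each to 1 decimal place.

Leg 1: track=344.9°, groundspeed=117.4 kt
Leg 2: track=264.3°, groundspeed=86.2 kt
Leg 3: track=44.3°, groundspeed=126.1 kt
Leg 4: track=8.3°, groundspeed=124.2 kt

Leg 1: heading 335.0°; drift +9.9° → track 344.9°, groundspeed 117.4 kt
Leg 2: heading 253.7°; drift +10.6° → track 264.3°, groundspeed 86.2 kt
Leg 3: heading 47.1°; drift -2.8° → track 44.3°, groundspeed 126.1 kt
Leg 4: heading 2.9°; drift +5.4° → track 8.3°, groundspeed 124.2 kt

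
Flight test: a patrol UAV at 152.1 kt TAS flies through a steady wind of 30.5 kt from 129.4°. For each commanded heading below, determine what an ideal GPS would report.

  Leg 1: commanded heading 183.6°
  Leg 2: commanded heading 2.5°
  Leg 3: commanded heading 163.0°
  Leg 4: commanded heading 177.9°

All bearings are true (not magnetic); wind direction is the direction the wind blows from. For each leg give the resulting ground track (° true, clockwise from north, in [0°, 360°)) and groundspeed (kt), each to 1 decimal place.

Leg 1: heading 183.6°; drift +10.4° → track 194.0°, groundspeed 136.5 kt
Leg 2: heading 2.5°; drift -8.1° → track 354.4°, groundspeed 172.1 kt
Leg 3: heading 163.0°; drift +7.6° → track 170.6°, groundspeed 127.8 kt
Leg 4: heading 177.9°; drift +9.8° → track 187.7°, groundspeed 133.9 kt

Leg 1: track=194.0°, groundspeed=136.5 kt
Leg 2: track=354.4°, groundspeed=172.1 kt
Leg 3: track=170.6°, groundspeed=127.8 kt
Leg 4: track=187.7°, groundspeed=133.9 kt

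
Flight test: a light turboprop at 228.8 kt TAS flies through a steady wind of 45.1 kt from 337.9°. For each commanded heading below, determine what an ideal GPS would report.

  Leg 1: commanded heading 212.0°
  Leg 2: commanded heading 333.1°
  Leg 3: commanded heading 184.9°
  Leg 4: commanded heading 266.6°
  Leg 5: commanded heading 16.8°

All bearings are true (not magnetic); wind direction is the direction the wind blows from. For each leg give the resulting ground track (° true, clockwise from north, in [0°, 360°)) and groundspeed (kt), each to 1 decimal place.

Leg 1: track=203.9°, groundspeed=257.8 kt
Leg 2: track=331.9°, groundspeed=183.9 kt
Leg 3: track=180.5°, groundspeed=269.8 kt
Leg 4: track=255.3°, groundspeed=218.6 kt
Leg 5: track=25.1°, groundspeed=195.8 kt

Leg 1: heading 212.0°; drift -8.1° → track 203.9°, groundspeed 257.8 kt
Leg 2: heading 333.1°; drift -1.2° → track 331.9°, groundspeed 183.9 kt
Leg 3: heading 184.9°; drift -4.4° → track 180.5°, groundspeed 269.8 kt
Leg 4: heading 266.6°; drift -11.3° → track 255.3°, groundspeed 218.6 kt
Leg 5: heading 16.8°; drift +8.3° → track 25.1°, groundspeed 195.8 kt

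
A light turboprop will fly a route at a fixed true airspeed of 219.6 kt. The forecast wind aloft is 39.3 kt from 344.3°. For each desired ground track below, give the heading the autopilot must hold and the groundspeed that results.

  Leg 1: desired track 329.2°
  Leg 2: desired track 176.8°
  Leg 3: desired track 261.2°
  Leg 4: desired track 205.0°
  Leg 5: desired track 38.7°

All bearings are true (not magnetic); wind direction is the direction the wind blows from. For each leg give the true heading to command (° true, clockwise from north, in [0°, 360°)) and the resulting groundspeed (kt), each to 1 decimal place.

Leg 1: heading=331.9°, groundspeed=181.4 kt
Leg 2: heading=179.0°, groundspeed=257.8 kt
Leg 3: heading=271.4°, groundspeed=211.4 kt
Leg 4: heading=211.7°, groundspeed=247.9 kt
Leg 5: heading=30.3°, groundspeed=194.4 kt

Leg 1: desired track 329.2°; wind correction +2.7° → command heading 331.9°, groundspeed 181.4 kt
Leg 2: desired track 176.8°; wind correction +2.2° → command heading 179.0°, groundspeed 257.8 kt
Leg 3: desired track 261.2°; wind correction +10.2° → command heading 271.4°, groundspeed 211.4 kt
Leg 4: desired track 205.0°; wind correction +6.7° → command heading 211.7°, groundspeed 247.9 kt
Leg 5: desired track 38.7°; wind correction -8.4° → command heading 30.3°, groundspeed 194.4 kt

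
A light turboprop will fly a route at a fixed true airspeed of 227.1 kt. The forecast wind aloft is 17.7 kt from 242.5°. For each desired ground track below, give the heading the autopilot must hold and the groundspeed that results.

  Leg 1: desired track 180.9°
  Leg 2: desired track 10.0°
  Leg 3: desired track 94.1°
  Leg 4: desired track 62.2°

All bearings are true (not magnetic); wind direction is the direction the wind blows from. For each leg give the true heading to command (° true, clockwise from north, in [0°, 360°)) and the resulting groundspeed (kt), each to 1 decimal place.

Leg 1: heading=184.8°, groundspeed=218.1 kt
Leg 2: heading=6.5°, groundspeed=237.4 kt
Leg 3: heading=96.4°, groundspeed=242.0 kt
Leg 4: heading=62.2°, groundspeed=244.8 kt

Leg 1: desired track 180.9°; wind correction +3.9° → command heading 184.8°, groundspeed 218.1 kt
Leg 2: desired track 10.0°; wind correction -3.5° → command heading 6.5°, groundspeed 237.4 kt
Leg 3: desired track 94.1°; wind correction +2.3° → command heading 96.4°, groundspeed 242.0 kt
Leg 4: desired track 62.2°; wind correction +0.0° → command heading 62.2°, groundspeed 244.8 kt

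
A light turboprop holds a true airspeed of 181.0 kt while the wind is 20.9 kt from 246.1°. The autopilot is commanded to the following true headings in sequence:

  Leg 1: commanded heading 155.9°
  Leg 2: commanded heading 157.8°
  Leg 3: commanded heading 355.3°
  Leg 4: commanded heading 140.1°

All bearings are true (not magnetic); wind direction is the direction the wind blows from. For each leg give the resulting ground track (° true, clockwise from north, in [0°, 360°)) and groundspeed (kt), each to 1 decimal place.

Leg 1: track=149.3°, groundspeed=182.3 kt
Leg 2: track=151.2°, groundspeed=181.6 kt
Leg 3: track=1.3°, groundspeed=188.9 kt
Leg 4: track=134.0°, groundspeed=187.8 kt

Leg 1: heading 155.9°; drift -6.6° → track 149.3°, groundspeed 182.3 kt
Leg 2: heading 157.8°; drift -6.6° → track 151.2°, groundspeed 181.6 kt
Leg 3: heading 355.3°; drift +6.0° → track 1.3°, groundspeed 188.9 kt
Leg 4: heading 140.1°; drift -6.1° → track 134.0°, groundspeed 187.8 kt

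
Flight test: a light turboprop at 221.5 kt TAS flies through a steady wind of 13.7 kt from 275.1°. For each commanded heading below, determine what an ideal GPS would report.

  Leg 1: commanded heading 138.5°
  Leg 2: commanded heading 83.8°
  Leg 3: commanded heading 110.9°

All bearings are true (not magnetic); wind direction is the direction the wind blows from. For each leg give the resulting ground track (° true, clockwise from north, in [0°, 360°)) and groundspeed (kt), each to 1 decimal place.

Leg 1: heading 138.5°; drift -2.3° → track 136.2°, groundspeed 231.6 kt
Leg 2: heading 83.8°; drift +0.7° → track 84.5°, groundspeed 234.9 kt
Leg 3: heading 110.9°; drift -0.9° → track 110.0°, groundspeed 234.7 kt

Leg 1: track=136.2°, groundspeed=231.6 kt
Leg 2: track=84.5°, groundspeed=234.9 kt
Leg 3: track=110.0°, groundspeed=234.7 kt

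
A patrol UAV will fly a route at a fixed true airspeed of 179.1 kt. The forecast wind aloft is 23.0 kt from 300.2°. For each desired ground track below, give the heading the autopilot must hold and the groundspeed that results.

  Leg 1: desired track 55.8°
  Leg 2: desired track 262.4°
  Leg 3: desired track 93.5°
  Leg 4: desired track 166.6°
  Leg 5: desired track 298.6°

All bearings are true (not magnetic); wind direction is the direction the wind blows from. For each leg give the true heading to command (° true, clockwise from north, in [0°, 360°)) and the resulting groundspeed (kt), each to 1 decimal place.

Leg 1: desired track 55.8°; wind correction -6.7° → command heading 49.1°, groundspeed 187.8 kt
Leg 2: desired track 262.4°; wind correction +4.5° → command heading 266.9°, groundspeed 160.4 kt
Leg 3: desired track 93.5°; wind correction -3.3° → command heading 90.2°, groundspeed 199.3 kt
Leg 4: desired track 166.6°; wind correction +5.3° → command heading 171.9°, groundspeed 194.2 kt
Leg 5: desired track 298.6°; wind correction +0.2° → command heading 298.8°, groundspeed 156.1 kt

Leg 1: heading=49.1°, groundspeed=187.8 kt
Leg 2: heading=266.9°, groundspeed=160.4 kt
Leg 3: heading=90.2°, groundspeed=199.3 kt
Leg 4: heading=171.9°, groundspeed=194.2 kt
Leg 5: heading=298.8°, groundspeed=156.1 kt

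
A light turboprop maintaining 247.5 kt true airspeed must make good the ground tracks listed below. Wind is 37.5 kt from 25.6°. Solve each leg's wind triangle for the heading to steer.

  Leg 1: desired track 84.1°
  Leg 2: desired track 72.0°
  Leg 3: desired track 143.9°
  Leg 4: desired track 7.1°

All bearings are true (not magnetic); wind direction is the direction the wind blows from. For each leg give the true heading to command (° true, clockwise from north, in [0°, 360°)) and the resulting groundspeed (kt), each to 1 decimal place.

Leg 1: heading=76.7°, groundspeed=225.8 kt
Leg 2: heading=65.7°, groundspeed=220.1 kt
Leg 3: heading=136.2°, groundspeed=263.1 kt
Leg 4: heading=9.9°, groundspeed=211.7 kt

Leg 1: desired track 84.1°; wind correction -7.4° → command heading 76.7°, groundspeed 225.8 kt
Leg 2: desired track 72.0°; wind correction -6.3° → command heading 65.7°, groundspeed 220.1 kt
Leg 3: desired track 143.9°; wind correction -7.7° → command heading 136.2°, groundspeed 263.1 kt
Leg 4: desired track 7.1°; wind correction +2.8° → command heading 9.9°, groundspeed 211.7 kt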